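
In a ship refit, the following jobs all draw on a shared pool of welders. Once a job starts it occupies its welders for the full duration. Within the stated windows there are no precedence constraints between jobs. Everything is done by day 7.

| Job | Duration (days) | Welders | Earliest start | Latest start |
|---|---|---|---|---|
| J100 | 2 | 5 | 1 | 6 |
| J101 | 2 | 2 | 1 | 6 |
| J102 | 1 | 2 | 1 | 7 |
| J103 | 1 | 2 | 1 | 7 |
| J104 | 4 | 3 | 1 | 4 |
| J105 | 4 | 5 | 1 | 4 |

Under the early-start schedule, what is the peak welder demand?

Early-start schedule: J100@1, J101@1, J102@1, J103@1, J104@1, J105@1.
Load per day: day 1: 19, day 2: 15, day 3: 8, day 4: 8, day 5: 0, day 6: 0, day 7: 0.
Peak is 19.

19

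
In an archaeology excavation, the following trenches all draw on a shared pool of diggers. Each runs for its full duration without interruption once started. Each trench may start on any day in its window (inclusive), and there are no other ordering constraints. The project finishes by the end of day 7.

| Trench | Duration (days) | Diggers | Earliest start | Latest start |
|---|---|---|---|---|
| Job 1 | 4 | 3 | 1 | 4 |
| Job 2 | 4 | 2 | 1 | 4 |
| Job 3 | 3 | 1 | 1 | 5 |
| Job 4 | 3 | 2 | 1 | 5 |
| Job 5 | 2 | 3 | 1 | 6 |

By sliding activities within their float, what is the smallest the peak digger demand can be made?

6

Early-start (Job 1@1, Job 2@1, Job 3@1, Job 4@1, Job 5@1) gives peak 11: d1:11  d2:11  d3:8  d4:5  d5:0  d6:0  d7:0.
Shift Job 4→5, Job 5→5.
Schedule Job 1@1, Job 2@1, Job 3@1, Job 4@5, Job 5@5: d1:6  d2:6  d3:6  d4:5  d5:5  d6:5  d7:2 — peak 6.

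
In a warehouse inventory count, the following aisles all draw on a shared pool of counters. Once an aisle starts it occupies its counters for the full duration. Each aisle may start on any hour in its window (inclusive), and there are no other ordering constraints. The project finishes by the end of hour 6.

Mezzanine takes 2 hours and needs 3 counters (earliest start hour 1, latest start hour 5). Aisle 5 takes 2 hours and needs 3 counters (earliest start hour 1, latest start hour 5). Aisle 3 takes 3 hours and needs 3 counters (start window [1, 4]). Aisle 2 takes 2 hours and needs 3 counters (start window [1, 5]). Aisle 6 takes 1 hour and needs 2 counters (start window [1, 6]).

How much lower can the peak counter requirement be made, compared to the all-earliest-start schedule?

Early-start peak: h1:14  h2:12  h3:3  h4:0  h5:0  h6:0 ⇒ 14.
Leveled (Mezzanine@1, Aisle 5@1, Aisle 3@3, Aisle 2@3, Aisle 6@5): h1:6  h2:6  h3:6  h4:6  h5:5  h6:0 ⇒ 6.
Reduction 14 − 6 = 8.

8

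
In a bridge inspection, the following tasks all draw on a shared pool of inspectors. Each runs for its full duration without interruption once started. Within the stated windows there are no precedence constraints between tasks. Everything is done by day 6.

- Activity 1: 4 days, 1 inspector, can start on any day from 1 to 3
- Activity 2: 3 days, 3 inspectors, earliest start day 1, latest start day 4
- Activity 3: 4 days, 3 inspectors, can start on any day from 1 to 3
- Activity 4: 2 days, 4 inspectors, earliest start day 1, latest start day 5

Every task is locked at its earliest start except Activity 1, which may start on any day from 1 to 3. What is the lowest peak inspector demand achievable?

10

Activity 1@1: d1:11  d2:11  d3:7  d4:4  d5:0  d6:0 → peak 11
Activity 1@2: d1:10  d2:11  d3:7  d4:4  d5:1  d6:0 → peak 11
Activity 1@3: d1:10  d2:10  d3:7  d4:4  d5:1  d6:1 → peak 10
Best is Activity 1@3, peak 10.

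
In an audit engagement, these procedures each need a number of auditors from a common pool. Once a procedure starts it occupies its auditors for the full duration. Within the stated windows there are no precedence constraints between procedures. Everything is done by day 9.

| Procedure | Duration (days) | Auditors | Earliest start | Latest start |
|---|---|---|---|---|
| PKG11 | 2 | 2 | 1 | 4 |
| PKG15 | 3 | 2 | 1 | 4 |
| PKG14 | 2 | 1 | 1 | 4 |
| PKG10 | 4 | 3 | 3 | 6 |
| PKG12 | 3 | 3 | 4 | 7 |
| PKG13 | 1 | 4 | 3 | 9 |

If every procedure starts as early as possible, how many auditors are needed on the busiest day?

Early-start schedule: PKG11@1, PKG15@1, PKG14@1, PKG10@3, PKG12@4, PKG13@3.
Load per day: day 1: 5, day 2: 5, day 3: 9, day 4: 6, day 5: 6, day 6: 6, day 7: 0, day 8: 0, day 9: 0.
Peak is 9.

9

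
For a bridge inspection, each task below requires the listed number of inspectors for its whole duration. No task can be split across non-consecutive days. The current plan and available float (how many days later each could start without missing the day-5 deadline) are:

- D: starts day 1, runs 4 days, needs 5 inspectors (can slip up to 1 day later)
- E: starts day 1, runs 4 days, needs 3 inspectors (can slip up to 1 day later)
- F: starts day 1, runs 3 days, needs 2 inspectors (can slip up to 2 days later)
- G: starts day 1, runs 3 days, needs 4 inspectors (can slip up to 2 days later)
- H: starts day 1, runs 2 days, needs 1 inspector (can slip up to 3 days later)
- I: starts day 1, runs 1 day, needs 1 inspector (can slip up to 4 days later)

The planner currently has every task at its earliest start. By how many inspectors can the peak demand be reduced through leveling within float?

2

Early-start peak: d1:16  d2:15  d3:14  d4:8  d5:0 ⇒ 16.
Leveled (D@1, E@1, F@1, G@1, H@4, I@4): d1:14  d2:14  d3:14  d4:10  d5:1 ⇒ 14.
Reduction 16 − 14 = 2.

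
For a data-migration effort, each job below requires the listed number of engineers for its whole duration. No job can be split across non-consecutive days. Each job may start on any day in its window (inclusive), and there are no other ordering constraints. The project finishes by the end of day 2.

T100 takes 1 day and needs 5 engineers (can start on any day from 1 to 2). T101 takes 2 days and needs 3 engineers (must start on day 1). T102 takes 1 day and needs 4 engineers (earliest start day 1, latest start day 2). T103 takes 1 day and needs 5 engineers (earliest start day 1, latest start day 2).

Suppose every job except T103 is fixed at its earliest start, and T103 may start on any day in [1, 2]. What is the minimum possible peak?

T103@1: d1:17  d2:3 → peak 17
T103@2: d1:12  d2:8 → peak 12
Best is T103@2, peak 12.

12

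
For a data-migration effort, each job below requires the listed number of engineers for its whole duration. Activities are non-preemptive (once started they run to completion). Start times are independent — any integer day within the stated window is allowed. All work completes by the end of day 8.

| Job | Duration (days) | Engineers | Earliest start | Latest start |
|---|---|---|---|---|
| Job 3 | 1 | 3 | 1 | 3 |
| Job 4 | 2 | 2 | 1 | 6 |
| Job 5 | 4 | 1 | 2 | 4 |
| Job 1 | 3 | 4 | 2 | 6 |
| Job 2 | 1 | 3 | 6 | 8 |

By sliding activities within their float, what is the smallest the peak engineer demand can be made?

Early-start (Job 3@1, Job 4@1, Job 5@2, Job 1@2, Job 2@6) gives peak 7: d1:5  d2:7  d3:5  d4:5  d5:1  d6:3  d7:0  d8:0.
Shift Job 1→3.
Schedule Job 3@1, Job 4@1, Job 5@2, Job 1@3, Job 2@6: d1:5  d2:3  d3:5  d4:5  d5:5  d6:3  d7:0  d8:0 — peak 5.

5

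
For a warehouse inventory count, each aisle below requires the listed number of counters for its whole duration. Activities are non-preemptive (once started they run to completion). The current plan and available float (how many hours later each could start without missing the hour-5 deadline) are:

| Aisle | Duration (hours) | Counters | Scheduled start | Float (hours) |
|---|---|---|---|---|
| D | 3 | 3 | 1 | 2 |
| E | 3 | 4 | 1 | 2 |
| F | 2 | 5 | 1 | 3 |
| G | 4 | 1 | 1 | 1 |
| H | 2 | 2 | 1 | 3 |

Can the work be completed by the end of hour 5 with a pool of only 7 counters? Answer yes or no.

Total counter-hours = 39; over 5 hours the average is 39/5 > 7, so some hour must exceed 7.

no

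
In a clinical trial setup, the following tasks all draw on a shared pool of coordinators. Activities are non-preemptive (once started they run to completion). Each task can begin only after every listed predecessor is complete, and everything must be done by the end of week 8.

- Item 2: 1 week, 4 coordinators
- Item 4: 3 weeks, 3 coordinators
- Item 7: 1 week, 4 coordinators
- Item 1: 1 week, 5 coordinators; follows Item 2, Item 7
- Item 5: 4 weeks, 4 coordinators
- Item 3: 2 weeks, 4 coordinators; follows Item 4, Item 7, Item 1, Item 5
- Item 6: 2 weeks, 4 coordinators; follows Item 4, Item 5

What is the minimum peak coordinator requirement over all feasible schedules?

Early-start (Item 2@1, Item 4@1, Item 7@1, Item 1@2, Item 5@1, Item 3@5, Item 6@5) gives peak 15: w1:15  w2:12  w3:7  w4:4  w5:8  w6:8  w7:0  w8:0.
Shift Item 7→4, Item 1→6, Item 5→2, Item 3→7, Item 6→7.
Schedule Item 2@1, Item 4@1, Item 7@4, Item 1@6, Item 5@2, Item 3@7, Item 6@7: w1:7  w2:7  w3:7  w4:8  w5:4  w6:5  w7:8  w8:8 — peak 8.

8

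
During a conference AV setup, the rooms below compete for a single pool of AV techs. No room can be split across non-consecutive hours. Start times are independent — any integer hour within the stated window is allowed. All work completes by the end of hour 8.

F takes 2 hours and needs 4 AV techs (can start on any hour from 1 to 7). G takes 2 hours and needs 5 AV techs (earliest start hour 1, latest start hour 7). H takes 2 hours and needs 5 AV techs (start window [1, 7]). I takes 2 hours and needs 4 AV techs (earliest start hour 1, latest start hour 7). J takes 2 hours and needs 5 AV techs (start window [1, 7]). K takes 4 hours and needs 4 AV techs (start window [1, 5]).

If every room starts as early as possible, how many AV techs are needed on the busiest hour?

27

Early-start schedule: F@1, G@1, H@1, I@1, J@1, K@1.
Load per hour: hour 1: 27, hour 2: 27, hour 3: 4, hour 4: 4, hour 5: 0, hour 6: 0, hour 7: 0, hour 8: 0.
Peak is 27.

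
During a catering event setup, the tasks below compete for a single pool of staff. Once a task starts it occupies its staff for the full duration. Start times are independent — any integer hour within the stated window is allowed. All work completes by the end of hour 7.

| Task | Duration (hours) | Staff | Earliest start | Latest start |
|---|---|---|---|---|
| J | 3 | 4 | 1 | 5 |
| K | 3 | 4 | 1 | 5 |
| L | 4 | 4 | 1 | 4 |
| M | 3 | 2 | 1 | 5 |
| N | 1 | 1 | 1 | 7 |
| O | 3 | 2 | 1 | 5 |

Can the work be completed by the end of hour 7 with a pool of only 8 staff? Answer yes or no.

yes

Schedule J@1, K@1, L@4, M@4, N@4, O@5: h1:8  h2:8  h3:8  h4:7  h5:8  h6:8  h7:6 — peak 8 ≤ 8.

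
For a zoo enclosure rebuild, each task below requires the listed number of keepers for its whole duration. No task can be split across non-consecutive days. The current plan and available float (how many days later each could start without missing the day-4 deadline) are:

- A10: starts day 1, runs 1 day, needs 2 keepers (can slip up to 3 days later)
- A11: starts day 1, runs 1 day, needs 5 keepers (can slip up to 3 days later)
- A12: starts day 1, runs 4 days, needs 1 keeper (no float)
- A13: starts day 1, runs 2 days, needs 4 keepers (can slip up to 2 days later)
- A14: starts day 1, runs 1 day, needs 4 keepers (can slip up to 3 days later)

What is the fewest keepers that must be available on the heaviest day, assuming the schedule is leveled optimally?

7

Early-start (A10@1, A11@1, A12@1, A13@1, A14@1) gives peak 16: d1:16  d2:5  d3:1  d4:1.
Shift A11→2, A13→3.
Schedule A10@1, A11@2, A12@1, A13@3, A14@1: d1:7  d2:6  d3:5  d4:5 — peak 7.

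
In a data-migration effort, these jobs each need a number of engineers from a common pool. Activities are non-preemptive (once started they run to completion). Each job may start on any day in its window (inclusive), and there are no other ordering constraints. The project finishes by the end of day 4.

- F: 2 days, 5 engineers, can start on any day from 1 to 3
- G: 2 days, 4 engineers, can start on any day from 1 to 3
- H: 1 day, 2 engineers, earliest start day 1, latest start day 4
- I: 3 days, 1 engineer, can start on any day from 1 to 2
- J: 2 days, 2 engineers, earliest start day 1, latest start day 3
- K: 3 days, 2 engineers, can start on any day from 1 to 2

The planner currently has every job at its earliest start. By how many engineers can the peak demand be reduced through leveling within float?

Early-start peak: d1:16  d2:14  d3:3  d4:0 ⇒ 16.
Leveled (F@1, G@3, H@1, I@1, J@3, K@2): d1:8  d2:8  d3:9  d4:8 ⇒ 9.
Reduction 16 − 9 = 7.

7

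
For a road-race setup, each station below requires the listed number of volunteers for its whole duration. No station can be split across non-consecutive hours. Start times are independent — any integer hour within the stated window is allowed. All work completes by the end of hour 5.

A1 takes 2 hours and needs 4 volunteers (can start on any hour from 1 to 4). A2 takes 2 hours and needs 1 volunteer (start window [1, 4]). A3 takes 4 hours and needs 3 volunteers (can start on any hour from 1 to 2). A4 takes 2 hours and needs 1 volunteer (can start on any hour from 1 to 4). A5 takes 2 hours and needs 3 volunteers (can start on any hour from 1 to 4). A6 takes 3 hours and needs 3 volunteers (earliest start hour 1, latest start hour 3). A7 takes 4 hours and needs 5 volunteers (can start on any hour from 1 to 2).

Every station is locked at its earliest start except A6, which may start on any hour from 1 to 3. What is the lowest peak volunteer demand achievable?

A6@1: h1:20  h2:20  h3:11  h4:8  h5:0 → peak 20
A6@2: h1:17  h2:20  h3:11  h4:11  h5:0 → peak 20
A6@3: h1:17  h2:17  h3:11  h4:11  h5:3 → peak 17
Best is A6@3, peak 17.

17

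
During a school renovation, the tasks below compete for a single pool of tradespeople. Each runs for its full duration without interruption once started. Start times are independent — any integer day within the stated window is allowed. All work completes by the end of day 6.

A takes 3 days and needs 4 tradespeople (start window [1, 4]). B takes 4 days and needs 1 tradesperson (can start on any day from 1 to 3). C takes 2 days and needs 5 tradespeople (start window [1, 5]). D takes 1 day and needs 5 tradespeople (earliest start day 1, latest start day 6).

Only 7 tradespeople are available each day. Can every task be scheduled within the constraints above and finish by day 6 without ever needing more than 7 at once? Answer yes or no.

Schedule A@1, B@1, C@4, D@6: d1:5  d2:5  d3:5  d4:6  d5:5  d6:5 — peak 6 ≤ 7.

yes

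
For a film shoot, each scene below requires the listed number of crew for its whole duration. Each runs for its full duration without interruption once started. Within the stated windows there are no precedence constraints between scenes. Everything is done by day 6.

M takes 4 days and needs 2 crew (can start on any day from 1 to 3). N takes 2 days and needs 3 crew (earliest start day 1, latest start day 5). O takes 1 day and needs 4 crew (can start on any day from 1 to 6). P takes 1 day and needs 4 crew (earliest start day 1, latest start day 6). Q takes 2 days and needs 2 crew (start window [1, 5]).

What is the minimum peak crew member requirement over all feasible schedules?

5

Early-start (M@1, N@1, O@1, P@1, Q@1) gives peak 15: d1:15  d2:7  d3:2  d4:2  d5:0  d6:0.
Shift O→5, P→6, Q→3.
Schedule M@1, N@1, O@5, P@6, Q@3: d1:5  d2:5  d3:4  d4:4  d5:4  d6:4 — peak 5.
Total crew member-days = 26 over 6 days ⇒ peak ≥ ⌈26/6⌉ = 5, so 5 is optimal.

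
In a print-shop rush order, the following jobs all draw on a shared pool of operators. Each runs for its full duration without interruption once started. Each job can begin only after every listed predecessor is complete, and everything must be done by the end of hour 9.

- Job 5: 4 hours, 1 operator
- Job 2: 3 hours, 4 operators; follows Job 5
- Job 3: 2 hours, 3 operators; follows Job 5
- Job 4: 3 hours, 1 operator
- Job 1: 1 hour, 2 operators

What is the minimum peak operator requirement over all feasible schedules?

4

Early-start (Job 5@1, Job 2@5, Job 3@5, Job 4@1, Job 1@1) gives peak 7: h1:4  h2:2  h3:2  h4:1  h5:7  h6:7  h7:4  h8:0  h9:0.
Shift Job 3→8.
Schedule Job 5@1, Job 2@5, Job 3@8, Job 4@1, Job 1@1: h1:4  h2:2  h3:2  h4:1  h5:4  h6:4  h7:4  h8:3  h9:3 — peak 4.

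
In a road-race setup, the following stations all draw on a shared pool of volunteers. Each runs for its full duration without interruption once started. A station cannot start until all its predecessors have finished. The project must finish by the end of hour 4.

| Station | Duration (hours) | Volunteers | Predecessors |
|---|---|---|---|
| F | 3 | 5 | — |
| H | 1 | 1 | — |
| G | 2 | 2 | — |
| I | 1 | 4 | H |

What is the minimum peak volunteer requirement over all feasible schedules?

7

Early-start (F@1, H@1, G@1, I@2) gives peak 11: h1:8  h2:11  h3:5  h4:0.
Shift G→2, I→4.
Schedule F@1, H@1, G@2, I@4: h1:6  h2:7  h3:7  h4:4 — peak 7.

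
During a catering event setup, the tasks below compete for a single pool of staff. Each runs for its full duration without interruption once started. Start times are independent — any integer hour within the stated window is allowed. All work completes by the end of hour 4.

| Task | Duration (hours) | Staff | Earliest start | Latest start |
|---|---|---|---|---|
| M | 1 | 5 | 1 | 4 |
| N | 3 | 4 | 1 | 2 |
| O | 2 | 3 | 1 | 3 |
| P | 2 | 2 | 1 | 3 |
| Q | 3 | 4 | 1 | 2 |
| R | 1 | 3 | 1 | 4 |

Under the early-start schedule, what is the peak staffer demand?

21

Early-start schedule: M@1, N@1, O@1, P@1, Q@1, R@1.
Load per hour: hour 1: 21, hour 2: 13, hour 3: 8, hour 4: 0.
Peak is 21.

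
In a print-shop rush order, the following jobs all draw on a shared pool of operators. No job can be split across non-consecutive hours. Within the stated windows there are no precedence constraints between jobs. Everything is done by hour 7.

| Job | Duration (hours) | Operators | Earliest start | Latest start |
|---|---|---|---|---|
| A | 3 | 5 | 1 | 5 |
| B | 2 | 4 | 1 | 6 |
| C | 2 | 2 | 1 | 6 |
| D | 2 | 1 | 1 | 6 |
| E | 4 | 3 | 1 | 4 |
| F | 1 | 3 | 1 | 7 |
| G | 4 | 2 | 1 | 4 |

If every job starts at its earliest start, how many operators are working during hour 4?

5

At early start, hour 4 has: E, G.
Demand: 3 + 2 = 5.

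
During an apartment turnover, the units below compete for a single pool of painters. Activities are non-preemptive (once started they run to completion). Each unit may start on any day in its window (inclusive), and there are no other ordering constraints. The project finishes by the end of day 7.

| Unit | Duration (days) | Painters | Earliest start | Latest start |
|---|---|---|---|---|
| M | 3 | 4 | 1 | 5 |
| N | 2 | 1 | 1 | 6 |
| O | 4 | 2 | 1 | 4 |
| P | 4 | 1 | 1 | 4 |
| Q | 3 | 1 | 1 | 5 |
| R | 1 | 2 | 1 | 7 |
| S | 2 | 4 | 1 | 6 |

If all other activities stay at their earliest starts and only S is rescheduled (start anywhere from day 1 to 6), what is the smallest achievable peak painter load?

S@1: d1:15  d2:13  d3:8  d4:3  d5:0  d6:0  d7:0 → peak 15
S@2: d1:11  d2:13  d3:12  d4:3  d5:0  d6:0  d7:0 → peak 13
S@3: d1:11  d2:9  d3:12  d4:7  d5:0  d6:0  d7:0 → peak 12
S@4: d1:11  d2:9  d3:8  d4:7  d5:4  d6:0  d7:0 → peak 11
S@5: d1:11  d2:9  d3:8  d4:3  d5:4  d6:4  d7:0 → peak 11
S@6: d1:11  d2:9  d3:8  d4:3  d5:0  d6:4  d7:4 → peak 11
Best is S@4, peak 11.

11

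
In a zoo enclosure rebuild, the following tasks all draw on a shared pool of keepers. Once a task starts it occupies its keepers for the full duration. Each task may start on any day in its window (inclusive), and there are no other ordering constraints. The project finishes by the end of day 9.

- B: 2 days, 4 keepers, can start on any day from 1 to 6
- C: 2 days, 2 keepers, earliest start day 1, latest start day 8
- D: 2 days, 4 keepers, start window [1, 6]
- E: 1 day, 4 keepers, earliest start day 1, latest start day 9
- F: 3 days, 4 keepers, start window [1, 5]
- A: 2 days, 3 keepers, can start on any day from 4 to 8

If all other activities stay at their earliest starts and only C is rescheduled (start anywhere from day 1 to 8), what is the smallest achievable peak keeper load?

C@1: d1:18  d2:14  d3:4  d4:3  d5:3  d6:0  d7:0  d8:0  d9:0 → peak 18
C@2: d1:16  d2:14  d3:6  d4:3  d5:3  d6:0  d7:0  d8:0  d9:0 → peak 16
C@3: d1:16  d2:12  d3:6  d4:5  d5:3  d6:0  d7:0  d8:0  d9:0 → peak 16
C@4: d1:16  d2:12  d3:4  d4:5  d5:5  d6:0  d7:0  d8:0  d9:0 → peak 16
C@5: d1:16  d2:12  d3:4  d4:3  d5:5  d6:2  d7:0  d8:0  d9:0 → peak 16
C@6: d1:16  d2:12  d3:4  d4:3  d5:3  d6:2  d7:2  d8:0  d9:0 → peak 16
C@7: d1:16  d2:12  d3:4  d4:3  d5:3  d6:0  d7:2  d8:2  d9:0 → peak 16
C@8: d1:16  d2:12  d3:4  d4:3  d5:3  d6:0  d7:0  d8:2  d9:2 → peak 16
Best is C@2, peak 16.

16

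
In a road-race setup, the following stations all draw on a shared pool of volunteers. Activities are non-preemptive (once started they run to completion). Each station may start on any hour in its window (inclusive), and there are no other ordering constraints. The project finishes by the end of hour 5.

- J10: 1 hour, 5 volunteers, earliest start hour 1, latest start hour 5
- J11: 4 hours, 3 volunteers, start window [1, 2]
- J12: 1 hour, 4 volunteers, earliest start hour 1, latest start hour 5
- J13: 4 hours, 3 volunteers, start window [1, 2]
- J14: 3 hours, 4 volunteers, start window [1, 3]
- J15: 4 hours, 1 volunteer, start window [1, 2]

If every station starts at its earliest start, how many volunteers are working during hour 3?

At early start, hour 3 has: J11, J13, J14, J15.
Demand: 3 + 3 + 4 + 1 = 11.

11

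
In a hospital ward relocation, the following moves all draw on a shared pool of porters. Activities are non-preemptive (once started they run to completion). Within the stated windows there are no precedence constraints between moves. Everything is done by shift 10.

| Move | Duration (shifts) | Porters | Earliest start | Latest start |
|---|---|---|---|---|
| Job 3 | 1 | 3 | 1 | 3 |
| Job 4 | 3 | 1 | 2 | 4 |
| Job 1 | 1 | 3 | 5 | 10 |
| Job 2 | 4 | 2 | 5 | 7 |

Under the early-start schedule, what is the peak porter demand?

5

Early-start schedule: Job 3@1, Job 4@2, Job 1@5, Job 2@5.
Load per shift: shift 1: 3, shift 2: 1, shift 3: 1, shift 4: 1, shift 5: 5, shift 6: 2, shift 7: 2, shift 8: 2, shift 9: 0, shift 10: 0.
Peak is 5.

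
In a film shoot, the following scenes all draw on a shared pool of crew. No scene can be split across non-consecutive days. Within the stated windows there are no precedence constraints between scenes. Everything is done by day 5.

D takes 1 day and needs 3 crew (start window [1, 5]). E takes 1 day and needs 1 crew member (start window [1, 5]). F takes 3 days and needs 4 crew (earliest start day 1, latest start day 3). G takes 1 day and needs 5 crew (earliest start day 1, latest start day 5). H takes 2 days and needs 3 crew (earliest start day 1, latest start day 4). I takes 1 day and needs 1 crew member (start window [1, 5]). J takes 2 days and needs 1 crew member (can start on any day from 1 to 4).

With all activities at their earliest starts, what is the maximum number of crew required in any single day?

18

Early-start schedule: D@1, E@1, F@1, G@1, H@1, I@1, J@1.
Load per day: day 1: 18, day 2: 8, day 3: 4, day 4: 0, day 5: 0.
Peak is 18.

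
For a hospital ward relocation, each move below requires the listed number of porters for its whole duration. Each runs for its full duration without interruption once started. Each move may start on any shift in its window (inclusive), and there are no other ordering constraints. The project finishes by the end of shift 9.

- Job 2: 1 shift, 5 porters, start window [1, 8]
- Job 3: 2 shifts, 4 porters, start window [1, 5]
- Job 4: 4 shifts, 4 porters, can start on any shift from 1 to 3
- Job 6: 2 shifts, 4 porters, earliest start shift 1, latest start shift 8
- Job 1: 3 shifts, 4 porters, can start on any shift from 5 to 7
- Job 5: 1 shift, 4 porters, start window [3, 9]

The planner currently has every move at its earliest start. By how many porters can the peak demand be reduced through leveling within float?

Early-start peak: s1:17  s2:12  s3:8  s4:4  s5:4  s6:4  s7:4  s8:0  s9:0 ⇒ 17.
Leveled (Job 2@1, Job 3@2, Job 4@2, Job 6@4, Job 1@6, Job 5@6): s1:5  s2:8  s3:8  s4:8  s5:8  s6:8  s7:4  s8:4  s9:0 ⇒ 8.
Reduction 17 − 8 = 9.

9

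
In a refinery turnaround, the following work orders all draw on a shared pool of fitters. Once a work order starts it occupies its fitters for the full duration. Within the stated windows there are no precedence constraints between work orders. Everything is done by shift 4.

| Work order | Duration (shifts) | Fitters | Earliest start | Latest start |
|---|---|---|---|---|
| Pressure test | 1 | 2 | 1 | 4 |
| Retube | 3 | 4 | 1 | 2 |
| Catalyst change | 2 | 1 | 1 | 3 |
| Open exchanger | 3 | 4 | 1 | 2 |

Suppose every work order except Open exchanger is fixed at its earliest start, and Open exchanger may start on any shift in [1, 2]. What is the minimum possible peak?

9

Open exchanger@1: s1:11  s2:9  s3:8  s4:0 → peak 11
Open exchanger@2: s1:7  s2:9  s3:8  s4:4 → peak 9
Best is Open exchanger@2, peak 9.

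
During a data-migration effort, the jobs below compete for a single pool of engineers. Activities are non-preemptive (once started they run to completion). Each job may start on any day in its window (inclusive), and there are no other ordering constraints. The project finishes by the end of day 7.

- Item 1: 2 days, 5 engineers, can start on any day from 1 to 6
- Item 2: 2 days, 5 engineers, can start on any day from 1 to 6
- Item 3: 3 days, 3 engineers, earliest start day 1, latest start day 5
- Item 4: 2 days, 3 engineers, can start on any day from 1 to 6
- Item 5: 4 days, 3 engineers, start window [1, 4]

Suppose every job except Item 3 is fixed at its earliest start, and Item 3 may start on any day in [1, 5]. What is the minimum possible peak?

Item 3@1: d1:19  d2:19  d3:6  d4:3  d5:0  d6:0  d7:0 → peak 19
Item 3@2: d1:16  d2:19  d3:6  d4:6  d5:0  d6:0  d7:0 → peak 19
Item 3@3: d1:16  d2:16  d3:6  d4:6  d5:3  d6:0  d7:0 → peak 16
Item 3@4: d1:16  d2:16  d3:3  d4:6  d5:3  d6:3  d7:0 → peak 16
Item 3@5: d1:16  d2:16  d3:3  d4:3  d5:3  d6:3  d7:3 → peak 16
Best is Item 3@3, peak 16.

16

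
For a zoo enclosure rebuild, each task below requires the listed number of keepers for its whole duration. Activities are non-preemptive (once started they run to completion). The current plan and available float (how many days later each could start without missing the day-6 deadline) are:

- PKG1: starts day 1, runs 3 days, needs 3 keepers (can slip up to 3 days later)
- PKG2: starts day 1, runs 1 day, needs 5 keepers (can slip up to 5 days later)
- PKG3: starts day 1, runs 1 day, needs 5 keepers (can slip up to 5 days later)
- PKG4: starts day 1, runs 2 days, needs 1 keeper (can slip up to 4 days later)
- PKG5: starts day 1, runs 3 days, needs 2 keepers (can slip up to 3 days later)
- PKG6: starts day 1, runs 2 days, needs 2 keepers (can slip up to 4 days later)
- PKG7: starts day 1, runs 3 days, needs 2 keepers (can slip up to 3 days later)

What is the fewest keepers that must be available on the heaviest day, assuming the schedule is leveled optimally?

Early-start (PKG1@1, PKG2@1, PKG3@1, PKG4@1, PKG5@1, PKG6@1, PKG7@1) gives peak 20: d1:20  d2:10  d3:7  d4:0  d5:0  d6:0.
Shift PKG2→4, PKG3→6, PKG6→5, PKG7→3.
Schedule PKG1@1, PKG2@4, PKG3@6, PKG4@1, PKG5@1, PKG6@5, PKG7@3: d1:6  d2:6  d3:7  d4:7  d5:4  d6:7 — peak 7.
Total keeper-days = 37 over 6 days ⇒ peak ≥ ⌈37/6⌉ = 7, so 7 is optimal.

7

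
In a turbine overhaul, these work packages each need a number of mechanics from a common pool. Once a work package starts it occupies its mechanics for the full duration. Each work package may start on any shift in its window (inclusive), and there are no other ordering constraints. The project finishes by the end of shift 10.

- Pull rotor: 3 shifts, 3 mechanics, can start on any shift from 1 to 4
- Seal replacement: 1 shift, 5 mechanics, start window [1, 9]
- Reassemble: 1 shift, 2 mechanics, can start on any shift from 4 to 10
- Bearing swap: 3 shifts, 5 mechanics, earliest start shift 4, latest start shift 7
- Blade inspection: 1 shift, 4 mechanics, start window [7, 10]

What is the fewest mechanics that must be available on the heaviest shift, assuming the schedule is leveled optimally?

Early-start (Pull rotor@1, Seal replacement@1, Reassemble@4, Bearing swap@4, Blade inspection@7) gives peak 8: s1:8  s2:3  s3:3  s4:7  s5:5  s6:5  s7:4  s8:0  s9:0  s10:0.
Shift Seal replacement→4, Reassemble→5, Bearing swap→6, Blade inspection→9.
Schedule Pull rotor@1, Seal replacement@4, Reassemble@5, Bearing swap@6, Blade inspection@9: s1:3  s2:3  s3:3  s4:5  s5:2  s6:5  s7:5  s8:5  s9:4  s10:0 — peak 5.

5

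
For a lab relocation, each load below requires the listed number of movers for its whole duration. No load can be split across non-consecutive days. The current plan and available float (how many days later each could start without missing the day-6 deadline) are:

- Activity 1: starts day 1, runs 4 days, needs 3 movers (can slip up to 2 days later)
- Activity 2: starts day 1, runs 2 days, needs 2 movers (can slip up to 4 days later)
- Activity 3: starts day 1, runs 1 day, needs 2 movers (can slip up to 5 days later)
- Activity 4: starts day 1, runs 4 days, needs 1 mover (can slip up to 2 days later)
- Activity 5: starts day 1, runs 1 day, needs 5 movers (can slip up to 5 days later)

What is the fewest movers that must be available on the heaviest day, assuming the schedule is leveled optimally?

6

Early-start (Activity 1@1, Activity 2@1, Activity 3@1, Activity 4@1, Activity 5@1) gives peak 13: d1:13  d2:6  d3:4  d4:4  d5:0  d6:0.
Shift Activity 3→3, Activity 5→5.
Schedule Activity 1@1, Activity 2@1, Activity 3@3, Activity 4@1, Activity 5@5: d1:6  d2:6  d3:6  d4:4  d5:5  d6:0 — peak 6.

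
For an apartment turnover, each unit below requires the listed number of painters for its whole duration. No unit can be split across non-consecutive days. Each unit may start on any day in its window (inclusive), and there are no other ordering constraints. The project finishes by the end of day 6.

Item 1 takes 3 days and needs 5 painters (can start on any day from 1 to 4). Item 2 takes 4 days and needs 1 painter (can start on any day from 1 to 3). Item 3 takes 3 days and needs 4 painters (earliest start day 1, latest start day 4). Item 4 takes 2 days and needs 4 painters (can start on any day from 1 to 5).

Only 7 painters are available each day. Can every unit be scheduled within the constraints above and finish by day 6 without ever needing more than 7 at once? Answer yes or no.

no

The minimum achievable peak is 8; 7 < 8, so no feasible schedule stays within the cap.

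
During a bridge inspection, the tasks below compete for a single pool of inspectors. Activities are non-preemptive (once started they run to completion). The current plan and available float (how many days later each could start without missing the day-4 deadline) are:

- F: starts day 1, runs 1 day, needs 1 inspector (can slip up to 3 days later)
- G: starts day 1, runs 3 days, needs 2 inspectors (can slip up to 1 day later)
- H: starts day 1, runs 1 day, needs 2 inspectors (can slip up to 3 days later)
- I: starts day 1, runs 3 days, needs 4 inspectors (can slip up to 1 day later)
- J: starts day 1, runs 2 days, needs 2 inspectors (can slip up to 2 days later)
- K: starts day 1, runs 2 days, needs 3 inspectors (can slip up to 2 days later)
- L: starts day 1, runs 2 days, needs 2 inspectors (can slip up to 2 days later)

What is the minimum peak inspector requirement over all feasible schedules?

Early-start (F@1, G@1, H@1, I@1, J@1, K@1, L@1) gives peak 16: d1:16  d2:13  d3:6  d4:0.
Shift I→2, K→3.
Schedule F@1, G@1, H@1, I@2, J@1, K@3, L@1: d1:9  d2:10  d3:9  d4:7 — peak 10.

10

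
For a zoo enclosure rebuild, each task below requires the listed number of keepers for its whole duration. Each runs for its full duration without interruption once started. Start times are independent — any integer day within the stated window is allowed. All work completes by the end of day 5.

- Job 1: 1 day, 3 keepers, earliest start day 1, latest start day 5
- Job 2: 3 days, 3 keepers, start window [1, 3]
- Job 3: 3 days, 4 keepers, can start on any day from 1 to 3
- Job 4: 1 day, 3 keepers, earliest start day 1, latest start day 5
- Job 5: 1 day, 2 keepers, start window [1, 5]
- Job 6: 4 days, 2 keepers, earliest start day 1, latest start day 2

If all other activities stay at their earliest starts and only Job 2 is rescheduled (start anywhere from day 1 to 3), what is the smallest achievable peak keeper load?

Job 2@1: d1:17  d2:9  d3:9  d4:2  d5:0 → peak 17
Job 2@2: d1:14  d2:9  d3:9  d4:5  d5:0 → peak 14
Job 2@3: d1:14  d2:6  d3:9  d4:5  d5:3 → peak 14
Best is Job 2@2, peak 14.

14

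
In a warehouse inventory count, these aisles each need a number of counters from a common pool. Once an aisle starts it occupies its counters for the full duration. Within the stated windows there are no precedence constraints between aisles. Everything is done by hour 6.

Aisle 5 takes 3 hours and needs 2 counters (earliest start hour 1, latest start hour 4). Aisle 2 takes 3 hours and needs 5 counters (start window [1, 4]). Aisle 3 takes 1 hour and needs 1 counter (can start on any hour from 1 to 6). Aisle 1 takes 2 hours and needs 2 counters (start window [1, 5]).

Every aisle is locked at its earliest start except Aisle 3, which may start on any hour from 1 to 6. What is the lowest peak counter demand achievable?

9

Aisle 3@1: h1:10  h2:9  h3:7  h4:0  h5:0  h6:0 → peak 10
Aisle 3@2: h1:9  h2:10  h3:7  h4:0  h5:0  h6:0 → peak 10
Aisle 3@3: h1:9  h2:9  h3:8  h4:0  h5:0  h6:0 → peak 9
Aisle 3@4: h1:9  h2:9  h3:7  h4:1  h5:0  h6:0 → peak 9
Aisle 3@5: h1:9  h2:9  h3:7  h4:0  h5:1  h6:0 → peak 9
Aisle 3@6: h1:9  h2:9  h3:7  h4:0  h5:0  h6:1 → peak 9
Best is Aisle 3@3, peak 9.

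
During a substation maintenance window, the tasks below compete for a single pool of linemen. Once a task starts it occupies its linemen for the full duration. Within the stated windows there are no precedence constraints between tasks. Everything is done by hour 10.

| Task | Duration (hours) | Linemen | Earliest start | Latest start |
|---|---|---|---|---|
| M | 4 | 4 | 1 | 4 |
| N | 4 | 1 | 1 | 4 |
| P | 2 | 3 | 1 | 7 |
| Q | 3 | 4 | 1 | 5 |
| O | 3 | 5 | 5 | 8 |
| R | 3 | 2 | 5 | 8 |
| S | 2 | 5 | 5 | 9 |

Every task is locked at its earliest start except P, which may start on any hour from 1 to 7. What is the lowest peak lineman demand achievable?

P@1: h1:12  h2:12  h3:9  h4:5  h5:12  h6:12  h7:7  h8:0  h9:0  h10:0 → peak 12
P@2: h1:9  h2:12  h3:12  h4:5  h5:12  h6:12  h7:7  h8:0  h9:0  h10:0 → peak 12
P@3: h1:9  h2:9  h3:12  h4:8  h5:12  h6:12  h7:7  h8:0  h9:0  h10:0 → peak 12
P@4: h1:9  h2:9  h3:9  h4:8  h5:15  h6:12  h7:7  h8:0  h9:0  h10:0 → peak 15
P@5: h1:9  h2:9  h3:9  h4:5  h5:15  h6:15  h7:7  h8:0  h9:0  h10:0 → peak 15
P@6: h1:9  h2:9  h3:9  h4:5  h5:12  h6:15  h7:10  h8:0  h9:0  h10:0 → peak 15
P@7: h1:9  h2:9  h3:9  h4:5  h5:12  h6:12  h7:10  h8:3  h9:0  h10:0 → peak 12
Best is P@1, peak 12.

12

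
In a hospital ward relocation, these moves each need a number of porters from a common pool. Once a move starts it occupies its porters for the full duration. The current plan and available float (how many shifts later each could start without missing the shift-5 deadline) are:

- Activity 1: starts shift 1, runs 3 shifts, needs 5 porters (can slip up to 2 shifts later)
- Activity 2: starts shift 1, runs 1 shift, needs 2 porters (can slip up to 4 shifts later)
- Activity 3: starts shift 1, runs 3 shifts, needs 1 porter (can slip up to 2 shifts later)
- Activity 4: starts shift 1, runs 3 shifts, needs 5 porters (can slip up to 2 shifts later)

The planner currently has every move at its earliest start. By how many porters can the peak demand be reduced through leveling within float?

2

Early-start peak: s1:13  s2:11  s3:11  s4:0  s5:0 ⇒ 13.
Leveled (Activity 1@1, Activity 2@1, Activity 3@1, Activity 4@2): s1:8  s2:11  s3:11  s4:5  s5:0 ⇒ 11.
Reduction 13 − 11 = 2.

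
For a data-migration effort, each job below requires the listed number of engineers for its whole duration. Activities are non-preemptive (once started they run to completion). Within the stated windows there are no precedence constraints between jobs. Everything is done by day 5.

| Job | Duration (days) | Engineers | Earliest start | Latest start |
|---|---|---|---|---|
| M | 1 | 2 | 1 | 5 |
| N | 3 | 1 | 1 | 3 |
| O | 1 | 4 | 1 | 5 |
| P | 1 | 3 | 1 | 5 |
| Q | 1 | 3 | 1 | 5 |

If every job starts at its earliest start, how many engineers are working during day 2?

At early start, day 2 has: N.
Demand: 1 = 1.

1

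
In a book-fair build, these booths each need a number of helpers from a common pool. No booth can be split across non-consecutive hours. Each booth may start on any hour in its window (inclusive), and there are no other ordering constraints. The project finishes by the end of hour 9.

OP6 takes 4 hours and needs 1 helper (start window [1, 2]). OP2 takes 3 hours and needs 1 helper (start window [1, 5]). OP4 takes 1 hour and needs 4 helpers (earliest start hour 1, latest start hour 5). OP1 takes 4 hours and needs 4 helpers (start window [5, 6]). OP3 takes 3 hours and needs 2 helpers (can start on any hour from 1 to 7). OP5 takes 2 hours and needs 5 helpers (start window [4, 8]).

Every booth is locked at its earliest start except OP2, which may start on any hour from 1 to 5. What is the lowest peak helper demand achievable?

OP2@1: h1:8  h2:4  h3:4  h4:6  h5:9  h6:4  h7:4  h8:4  h9:0 → peak 9
OP2@2: h1:7  h2:4  h3:4  h4:7  h5:9  h6:4  h7:4  h8:4  h9:0 → peak 9
OP2@3: h1:7  h2:3  h3:4  h4:7  h5:10  h6:4  h7:4  h8:4  h9:0 → peak 10
OP2@4: h1:7  h2:3  h3:3  h4:7  h5:10  h6:5  h7:4  h8:4  h9:0 → peak 10
OP2@5: h1:7  h2:3  h3:3  h4:6  h5:10  h6:5  h7:5  h8:4  h9:0 → peak 10
Best is OP2@1, peak 9.

9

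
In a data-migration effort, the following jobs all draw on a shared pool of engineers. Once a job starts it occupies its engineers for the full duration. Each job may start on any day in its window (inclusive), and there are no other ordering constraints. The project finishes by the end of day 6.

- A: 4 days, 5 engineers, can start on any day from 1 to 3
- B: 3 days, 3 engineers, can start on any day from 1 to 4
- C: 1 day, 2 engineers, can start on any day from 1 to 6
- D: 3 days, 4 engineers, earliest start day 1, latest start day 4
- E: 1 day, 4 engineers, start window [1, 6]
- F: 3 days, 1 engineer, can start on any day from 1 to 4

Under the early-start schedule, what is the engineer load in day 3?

At early start, day 3 has: A, B, D, F.
Demand: 5 + 3 + 4 + 1 = 13.

13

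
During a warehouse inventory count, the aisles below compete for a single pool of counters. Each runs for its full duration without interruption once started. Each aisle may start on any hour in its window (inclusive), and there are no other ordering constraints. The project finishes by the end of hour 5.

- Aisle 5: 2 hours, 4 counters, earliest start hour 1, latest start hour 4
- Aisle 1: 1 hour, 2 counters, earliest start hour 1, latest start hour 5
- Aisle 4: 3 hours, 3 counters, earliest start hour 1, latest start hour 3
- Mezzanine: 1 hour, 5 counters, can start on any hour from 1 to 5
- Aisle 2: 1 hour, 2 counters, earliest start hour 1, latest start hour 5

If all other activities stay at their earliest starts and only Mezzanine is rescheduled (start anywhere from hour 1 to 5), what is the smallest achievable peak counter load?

Mezzanine@1: h1:16  h2:7  h3:3  h4:0  h5:0 → peak 16
Mezzanine@2: h1:11  h2:12  h3:3  h4:0  h5:0 → peak 12
Mezzanine@3: h1:11  h2:7  h3:8  h4:0  h5:0 → peak 11
Mezzanine@4: h1:11  h2:7  h3:3  h4:5  h5:0 → peak 11
Mezzanine@5: h1:11  h2:7  h3:3  h4:0  h5:5 → peak 11
Best is Mezzanine@3, peak 11.

11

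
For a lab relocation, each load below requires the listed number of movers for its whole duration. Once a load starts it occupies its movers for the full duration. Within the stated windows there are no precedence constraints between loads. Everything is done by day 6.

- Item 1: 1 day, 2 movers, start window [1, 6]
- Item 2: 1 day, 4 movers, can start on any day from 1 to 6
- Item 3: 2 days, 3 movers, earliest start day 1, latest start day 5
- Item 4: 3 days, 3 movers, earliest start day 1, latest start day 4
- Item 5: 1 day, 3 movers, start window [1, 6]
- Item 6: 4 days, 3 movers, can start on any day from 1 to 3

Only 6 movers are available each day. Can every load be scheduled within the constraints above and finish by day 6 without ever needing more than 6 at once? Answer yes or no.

Schedule Item 1@1, Item 2@1, Item 3@2, Item 4@4, Item 5@2, Item 6@3: d1:6  d2:6  d3:6  d4:6  d5:6  d6:6 — peak 6 ≤ 6.

yes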